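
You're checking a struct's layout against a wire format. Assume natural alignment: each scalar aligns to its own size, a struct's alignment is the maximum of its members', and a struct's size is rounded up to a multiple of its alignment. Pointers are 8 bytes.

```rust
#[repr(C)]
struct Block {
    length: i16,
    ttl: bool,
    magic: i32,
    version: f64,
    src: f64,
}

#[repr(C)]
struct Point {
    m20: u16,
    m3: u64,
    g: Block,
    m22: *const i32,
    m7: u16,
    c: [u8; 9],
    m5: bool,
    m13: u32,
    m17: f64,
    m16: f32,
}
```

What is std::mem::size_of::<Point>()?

Block: 0..2  length  (2B, 2-aligned); 2..3  ttl  (1B, 1-aligned); 3..4  -- padding (1B); 4..8  magic  (4B, 4-aligned); 8..16  version  (8B, 8-aligned); 16..24  src  (8B, 8-aligned); sizeof = 24, alignof = 8
0..2  m20  (2B, 2-aligned)
2..8  -- padding (6B)
8..16  m3  (8B, 8-aligned)
16..40  g  (24B, 8-aligned)
40..48  m22  (8B, 8-aligned)
48..50  m7  (2B, 2-aligned)
50..59  c  (9B, 1-aligned)
59..60  m5  (1B, 1-aligned)
60..64  m13  (4B, 4-aligned)
64..72  m17  (8B, 8-aligned)
72..76  m16  (4B, 4-aligned)
76..80  -- tail padding (4B)
sizeof = 80, alignof = 8

80 bytes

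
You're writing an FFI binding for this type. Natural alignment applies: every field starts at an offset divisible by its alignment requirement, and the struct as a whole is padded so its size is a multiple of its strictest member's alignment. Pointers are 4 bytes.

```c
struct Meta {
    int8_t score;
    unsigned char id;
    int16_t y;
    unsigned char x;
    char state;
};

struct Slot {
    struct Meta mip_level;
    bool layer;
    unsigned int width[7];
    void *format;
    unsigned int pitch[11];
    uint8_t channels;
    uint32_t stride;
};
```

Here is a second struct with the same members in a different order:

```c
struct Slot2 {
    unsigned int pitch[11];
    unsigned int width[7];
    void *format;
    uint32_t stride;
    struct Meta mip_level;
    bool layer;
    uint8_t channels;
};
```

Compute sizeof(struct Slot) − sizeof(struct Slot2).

4

Meta: 0..1  score  (1B, 1-aligned); 1..2  id  (1B, 1-aligned); 2..4  y  (2B, 2-aligned); 4..5  x  (1B, 1-aligned); 5..6  state  (1B, 1-aligned); sizeof = 6, alignof = 2
0..6  mip_level  (6B, 2-aligned)
6..7  layer  (1B, 1-aligned)
7..8  -- padding (1B)
8..36  width  (28B, 4-aligned)
36..40  format  (4B, 4-aligned)
40..84  pitch  (44B, 4-aligned)
84..85  channels  (1B, 1-aligned)
85..88  -- padding (3B)
88..92  stride  (4B, 4-aligned)
sizeof = 92, alignof = 4
— Slot2 —
0..44  pitch  (44B, 4-aligned)
44..72  width  (28B, 4-aligned)
72..76  format  (4B, 4-aligned)
76..80  stride  (4B, 4-aligned)
80..86  mip_level  (6B, 2-aligned)
86..87  layer  (1B, 1-aligned)
87..88  channels  (1B, 1-aligned)
sizeof = 88, alignof = 4
92 − 88 = 4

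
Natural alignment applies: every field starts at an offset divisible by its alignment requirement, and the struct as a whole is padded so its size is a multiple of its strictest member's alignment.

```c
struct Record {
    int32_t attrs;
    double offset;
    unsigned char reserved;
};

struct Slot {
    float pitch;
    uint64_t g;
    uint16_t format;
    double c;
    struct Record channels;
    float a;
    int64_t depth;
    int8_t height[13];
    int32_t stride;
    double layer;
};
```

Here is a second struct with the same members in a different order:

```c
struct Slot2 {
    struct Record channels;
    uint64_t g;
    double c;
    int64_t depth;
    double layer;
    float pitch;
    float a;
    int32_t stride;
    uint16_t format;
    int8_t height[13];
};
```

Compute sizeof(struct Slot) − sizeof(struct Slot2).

16

Record: attrs at 0 (size 4, align 4) → ends 4; pad 4 to align 8 for offset; offset at 8 (size 8, align 8) → ends 16; reserved at 16 (size 1, align 1) → ends 17; tail pad 7 to reach multiple of 8; total 24 bytes, alignment 8
pitch at 0 (size 4, align 4) → ends 4
pad 4 to align 8 for g
g at 8 (size 8, align 8) → ends 16
format at 16 (size 2, align 2) → ends 18
pad 6 to align 8 for c
c at 24 (size 8, align 8) → ends 32
channels at 32 (size 24, align 8) → ends 56
a at 56 (size 4, align 4) → ends 60
pad 4 to align 8 for depth
depth at 64 (size 8, align 8) → ends 72
height at 72 (size 13, align 1) → ends 85
pad 3 to align 4 for stride
stride at 88 (size 4, align 4) → ends 92
pad 4 to align 8 for layer
layer at 96 (size 8, align 8) → ends 104
total 104 bytes, alignment 8
— Slot2 —
channels at 0 (size 24, align 8) → ends 24
g at 24 (size 8, align 8) → ends 32
c at 32 (size 8, align 8) → ends 40
depth at 40 (size 8, align 8) → ends 48
layer at 48 (size 8, align 8) → ends 56
pitch at 56 (size 4, align 4) → ends 60
a at 60 (size 4, align 4) → ends 64
stride at 64 (size 4, align 4) → ends 68
format at 68 (size 2, align 2) → ends 70
height at 70 (size 13, align 1) → ends 83
tail pad 5 to reach multiple of 8
total 88 bytes, alignment 8
104 − 88 = 16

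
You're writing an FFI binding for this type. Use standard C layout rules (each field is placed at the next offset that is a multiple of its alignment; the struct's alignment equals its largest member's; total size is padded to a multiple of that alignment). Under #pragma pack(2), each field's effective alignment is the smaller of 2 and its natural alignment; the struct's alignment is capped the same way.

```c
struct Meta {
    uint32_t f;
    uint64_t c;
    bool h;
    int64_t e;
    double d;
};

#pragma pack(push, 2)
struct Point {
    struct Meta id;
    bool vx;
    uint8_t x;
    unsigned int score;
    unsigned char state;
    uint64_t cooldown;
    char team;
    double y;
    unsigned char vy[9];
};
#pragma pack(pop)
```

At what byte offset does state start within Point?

Meta: f at 0 (size 4, align 4) → ends 4; pad 4 to align 8 for c; c at 8 (size 8, align 8) → ends 16; h at 16 (size 1, align 1) → ends 17; pad 7 to align 8 for e; e at 24 (size 8, align 8) → ends 32; d at 32 (size 8, align 8) → ends 40; total 40 bytes, alignment 8
id at 0 (size 40, align 2) → ends 40
vx at 40 (size 1, align 1) → ends 41
x at 41 (size 1, align 1) → ends 42
score at 42 (size 4, align 2) → ends 46
state at 46 (size 1, align 1) → ends 47

46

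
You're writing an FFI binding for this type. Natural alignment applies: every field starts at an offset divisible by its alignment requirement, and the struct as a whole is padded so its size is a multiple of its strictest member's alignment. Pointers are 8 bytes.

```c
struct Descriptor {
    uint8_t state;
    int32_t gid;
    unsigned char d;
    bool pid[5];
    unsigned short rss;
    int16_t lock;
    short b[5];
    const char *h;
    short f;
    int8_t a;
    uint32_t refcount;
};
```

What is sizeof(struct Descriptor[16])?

state at 0 (size 1, align 1) → ends 1
pad 3 to align 4 for gid
gid at 4 (size 4, align 4) → ends 8
d at 8 (size 1, align 1) → ends 9
pid at 9 (size 5, align 1) → ends 14
rss at 14 (size 2, align 2) → ends 16
lock at 16 (size 2, align 2) → ends 18
b at 18 (size 10, align 2) → ends 28
pad 4 to align 8 for h
h at 32 (size 8, align 8) → ends 40
f at 40 (size 2, align 2) → ends 42
a at 42 (size 1, align 1) → ends 43
pad 1 to align 4 for refcount
refcount at 44 (size 4, align 4) → ends 48
total 48 bytes, alignment 8
array of 16: 16 × 48 = 768

768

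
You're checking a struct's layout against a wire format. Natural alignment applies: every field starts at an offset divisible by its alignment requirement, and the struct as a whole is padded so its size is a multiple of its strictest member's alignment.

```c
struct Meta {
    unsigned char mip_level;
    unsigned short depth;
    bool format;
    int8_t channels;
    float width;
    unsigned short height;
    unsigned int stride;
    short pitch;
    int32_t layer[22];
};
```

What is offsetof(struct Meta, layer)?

24

mip_level at 0 (size 1, align 1) → ends 1
pad 1 to align 2 for depth
depth at 2 (size 2, align 2) → ends 4
format at 4 (size 1, align 1) → ends 5
channels at 5 (size 1, align 1) → ends 6
pad 2 to align 4 for width
width at 8 (size 4, align 4) → ends 12
height at 12 (size 2, align 2) → ends 14
pad 2 to align 4 for stride
stride at 16 (size 4, align 4) → ends 20
pitch at 20 (size 2, align 2) → ends 22
pad 2 to align 4 for layer
layer at 24 (size 88, align 4) → ends 112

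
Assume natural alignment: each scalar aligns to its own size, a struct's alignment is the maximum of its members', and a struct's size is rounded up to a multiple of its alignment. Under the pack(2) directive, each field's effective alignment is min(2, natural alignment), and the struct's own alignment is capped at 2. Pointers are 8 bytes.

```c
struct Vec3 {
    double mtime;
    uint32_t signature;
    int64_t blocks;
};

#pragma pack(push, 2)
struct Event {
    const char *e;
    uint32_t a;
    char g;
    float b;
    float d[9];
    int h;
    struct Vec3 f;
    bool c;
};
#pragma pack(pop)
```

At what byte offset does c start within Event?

82

Vec3: mtime at 0 (size 8, align 8) → ends 8; signature at 8 (size 4, align 4) → ends 12; pad 4 to align 8 for blocks; blocks at 16 (size 8, align 8) → ends 24; total 24 bytes, alignment 8
e at 0 (size 8, align 2) → ends 8
a at 8 (size 4, align 2) → ends 12
g at 12 (size 1, align 1) → ends 13
pad 1 to align 2 for b
b at 14 (size 4, align 2) → ends 18
d at 18 (size 36, align 2) → ends 54
h at 54 (size 4, align 2) → ends 58
f at 58 (size 24, align 2) → ends 82
c at 82 (size 1, align 1) → ends 83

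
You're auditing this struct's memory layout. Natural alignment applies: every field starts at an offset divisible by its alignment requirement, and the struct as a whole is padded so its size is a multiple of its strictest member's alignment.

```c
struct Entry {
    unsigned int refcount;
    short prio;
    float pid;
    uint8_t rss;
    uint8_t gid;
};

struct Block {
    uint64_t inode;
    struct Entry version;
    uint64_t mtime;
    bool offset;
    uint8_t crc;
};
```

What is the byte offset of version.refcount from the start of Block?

Entry: refcount at 0 (size 4, align 4) → ends 4; prio at 4 (size 2, align 2) → ends 6; pad 2 to align 4 for pid; pid at 8 (size 4, align 4) → ends 12; rss at 12 (size 1, align 1) → ends 13; gid at 13 (size 1, align 1) → ends 14; tail pad 2 to reach multiple of 4; total 16 bytes, alignment 4
inode at 0 (size 8, align 8) → ends 8
version at 8 (size 16, align 4) → ends 24
within Entry: refcount at 0
8 + 0 = 8

8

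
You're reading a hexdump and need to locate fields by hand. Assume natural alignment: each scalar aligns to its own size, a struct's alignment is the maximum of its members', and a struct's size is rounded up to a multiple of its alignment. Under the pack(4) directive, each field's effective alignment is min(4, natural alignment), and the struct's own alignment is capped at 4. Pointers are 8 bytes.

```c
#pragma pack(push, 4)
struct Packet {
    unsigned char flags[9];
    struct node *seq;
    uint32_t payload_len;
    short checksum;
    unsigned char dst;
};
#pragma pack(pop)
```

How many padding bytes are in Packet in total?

@0: flags [9B, align 1] → 9
+3 pad (align 4)
@12: seq [8B, align 4] → 20
@20: payload_len [4B, align 4] → 24
@24: checksum [2B, align 2] → 26
@26: dst [1B, align 1] → 27
+1 tail pad (align 4)
size 28, align 4
data bytes 24, size 28 → padding 4

4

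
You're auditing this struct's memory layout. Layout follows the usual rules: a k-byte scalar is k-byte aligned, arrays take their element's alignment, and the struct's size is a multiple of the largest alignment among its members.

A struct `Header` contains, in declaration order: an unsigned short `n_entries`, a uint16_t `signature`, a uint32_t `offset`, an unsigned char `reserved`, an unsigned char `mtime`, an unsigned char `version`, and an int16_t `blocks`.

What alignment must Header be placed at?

member alignments: n_entries=2, signature=2, offset=4, reserved=1, mtime=1, version=1, blocks=2
max = 4

4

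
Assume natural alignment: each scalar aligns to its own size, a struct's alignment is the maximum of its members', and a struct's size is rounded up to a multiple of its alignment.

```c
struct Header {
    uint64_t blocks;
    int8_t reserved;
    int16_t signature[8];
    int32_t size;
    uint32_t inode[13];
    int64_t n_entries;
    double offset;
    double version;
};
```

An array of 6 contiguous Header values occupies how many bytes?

672

@0: blocks [8B, align 8] → 8
@8: reserved [1B, align 1] → 9
+1 pad (align 2)
@10: signature [16B, align 2] → 26
+2 pad (align 4)
@28: size [4B, align 4] → 32
@32: inode [52B, align 4] → 84
+4 pad (align 8)
@88: n_entries [8B, align 8] → 96
@96: offset [8B, align 8] → 104
@104: version [8B, align 8] → 112
size 112, align 8
array of 6: 6 × 112 = 672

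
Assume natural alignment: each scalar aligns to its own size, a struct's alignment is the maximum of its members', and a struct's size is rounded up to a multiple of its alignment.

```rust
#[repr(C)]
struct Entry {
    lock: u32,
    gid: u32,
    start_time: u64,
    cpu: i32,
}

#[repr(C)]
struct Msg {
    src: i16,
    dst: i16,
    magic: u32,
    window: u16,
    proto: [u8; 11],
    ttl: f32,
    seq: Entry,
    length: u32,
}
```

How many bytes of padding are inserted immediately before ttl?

Entry: 0..4  lock  (4B, 4-aligned); 4..8  gid  (4B, 4-aligned); 8..16  start_time  (8B, 8-aligned); 16..20  cpu  (4B, 4-aligned); 20..24  -- tail padding (4B); sizeof = 24, alignof = 8
0..2  src  (2B, 2-aligned)
2..4  dst  (2B, 2-aligned)
4..8  magic  (4B, 4-aligned)
8..10  window  (2B, 2-aligned)
10..21  proto  (11B, 1-aligned)
21..24  -- padding (3B)
24..28  ttl  (4B, 4-aligned)

3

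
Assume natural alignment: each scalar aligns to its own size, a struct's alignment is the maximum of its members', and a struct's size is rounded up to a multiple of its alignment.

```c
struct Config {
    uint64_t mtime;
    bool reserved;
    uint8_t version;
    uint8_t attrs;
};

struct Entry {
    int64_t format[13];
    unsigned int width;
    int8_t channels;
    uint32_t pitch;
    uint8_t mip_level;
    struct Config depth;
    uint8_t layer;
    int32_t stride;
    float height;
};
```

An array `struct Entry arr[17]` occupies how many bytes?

Config: 0..8  mtime  (8B, 8-aligned); 8..9  reserved  (1B, 1-aligned); 9..10  version  (1B, 1-aligned); 10..11  attrs  (1B, 1-aligned); 11..16  -- tail padding (5B); sizeof = 16, alignof = 8
0..104  format  (104B, 8-aligned)
104..108  width  (4B, 4-aligned)
108..109  channels  (1B, 1-aligned)
109..112  -- padding (3B)
112..116  pitch  (4B, 4-aligned)
116..117  mip_level  (1B, 1-aligned)
117..120  -- padding (3B)
120..136  depth  (16B, 8-aligned)
136..137  layer  (1B, 1-aligned)
137..140  -- padding (3B)
140..144  stride  (4B, 4-aligned)
144..148  height  (4B, 4-aligned)
148..152  -- tail padding (4B)
sizeof = 152, alignof = 8
array of 17: 17 × 152 = 2584

2584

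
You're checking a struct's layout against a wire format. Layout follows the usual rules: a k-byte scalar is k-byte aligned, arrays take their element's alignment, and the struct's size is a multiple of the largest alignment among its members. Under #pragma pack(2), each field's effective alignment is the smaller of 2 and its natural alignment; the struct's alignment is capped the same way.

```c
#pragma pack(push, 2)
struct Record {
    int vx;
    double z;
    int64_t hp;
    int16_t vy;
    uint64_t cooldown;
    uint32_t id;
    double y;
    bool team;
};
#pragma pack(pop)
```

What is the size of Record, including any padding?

0..4  vx  (4B, 2-aligned)
4..12  z  (8B, 2-aligned)
12..20  hp  (8B, 2-aligned)
20..22  vy  (2B, 2-aligned)
22..30  cooldown  (8B, 2-aligned)
30..34  id  (4B, 2-aligned)
34..42  y  (8B, 2-aligned)
42..43  team  (1B, 1-aligned)
43..44  -- tail padding (1B)
sizeof = 44, alignof = 2

44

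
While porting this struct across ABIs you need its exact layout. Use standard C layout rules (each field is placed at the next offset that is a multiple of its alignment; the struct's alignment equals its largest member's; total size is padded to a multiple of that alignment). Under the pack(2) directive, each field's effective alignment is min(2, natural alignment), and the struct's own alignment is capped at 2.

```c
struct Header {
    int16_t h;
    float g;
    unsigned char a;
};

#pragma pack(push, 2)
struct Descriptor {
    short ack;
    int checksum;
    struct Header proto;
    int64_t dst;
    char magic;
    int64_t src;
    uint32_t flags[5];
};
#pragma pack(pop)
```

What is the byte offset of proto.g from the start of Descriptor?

Header: h at 0 (size 2, align 2) → ends 2; pad 2 to align 4 for g; g at 4 (size 4, align 4) → ends 8; a at 8 (size 1, align 1) → ends 9; tail pad 3 to reach multiple of 4; total 12 bytes, alignment 4
ack at 0 (size 2, align 2) → ends 2
checksum at 2 (size 4, align 2) → ends 6
proto at 6 (size 12, align 2) → ends 18
within Header: g at 4
6 + 4 = 10

10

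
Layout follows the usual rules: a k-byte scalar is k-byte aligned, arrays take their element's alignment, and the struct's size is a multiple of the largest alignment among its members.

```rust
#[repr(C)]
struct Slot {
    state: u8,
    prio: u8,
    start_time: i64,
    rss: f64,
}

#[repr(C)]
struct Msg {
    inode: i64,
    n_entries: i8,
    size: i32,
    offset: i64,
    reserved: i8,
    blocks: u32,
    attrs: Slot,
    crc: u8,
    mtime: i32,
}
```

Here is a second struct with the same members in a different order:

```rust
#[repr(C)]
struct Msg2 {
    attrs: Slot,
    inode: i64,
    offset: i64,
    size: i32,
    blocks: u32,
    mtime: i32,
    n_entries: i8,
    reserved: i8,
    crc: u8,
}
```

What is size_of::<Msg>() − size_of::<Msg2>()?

8

Slot: @0: state [1B, align 1] → 1; @1: prio [1B, align 1] → 2; +6 pad (align 8); @8: start_time [8B, align 8] → 16; @16: rss [8B, align 8] → 24; size 24, align 8
@0: inode [8B, align 8] → 8
@8: n_entries [1B, align 1] → 9
+3 pad (align 4)
@12: size [4B, align 4] → 16
@16: offset [8B, align 8] → 24
@24: reserved [1B, align 1] → 25
+3 pad (align 4)
@28: blocks [4B, align 4] → 32
@32: attrs [24B, align 8] → 56
@56: crc [1B, align 1] → 57
+3 pad (align 4)
@60: mtime [4B, align 4] → 64
size 64, align 8
— Msg2 —
@0: attrs [24B, align 8] → 24
@24: inode [8B, align 8] → 32
@32: offset [8B, align 8] → 40
@40: size [4B, align 4] → 44
@44: blocks [4B, align 4] → 48
@48: mtime [4B, align 4] → 52
@52: n_entries [1B, align 1] → 53
@53: reserved [1B, align 1] → 54
@54: crc [1B, align 1] → 55
+1 tail pad (align 8)
size 56, align 8
64 − 56 = 8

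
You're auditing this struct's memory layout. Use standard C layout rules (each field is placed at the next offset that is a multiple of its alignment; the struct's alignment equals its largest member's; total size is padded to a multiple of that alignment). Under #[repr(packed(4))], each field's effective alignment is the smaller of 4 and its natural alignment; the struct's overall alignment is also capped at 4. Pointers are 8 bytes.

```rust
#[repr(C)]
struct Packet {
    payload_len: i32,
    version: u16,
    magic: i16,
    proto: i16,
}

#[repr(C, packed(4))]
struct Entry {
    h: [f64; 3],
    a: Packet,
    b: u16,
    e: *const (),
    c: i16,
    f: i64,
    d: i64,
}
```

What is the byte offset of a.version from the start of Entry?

Packet: @0: payload_len [4B, align 4] → 4; @4: version [2B, align 2] → 6; @6: magic [2B, align 2] → 8; @8: proto [2B, align 2] → 10; +2 tail pad (align 4); size 12, align 4
@0: h [24B, align 4] → 24
@24: a [12B, align 4] → 36
within Packet: version at 4
24 + 4 = 28

28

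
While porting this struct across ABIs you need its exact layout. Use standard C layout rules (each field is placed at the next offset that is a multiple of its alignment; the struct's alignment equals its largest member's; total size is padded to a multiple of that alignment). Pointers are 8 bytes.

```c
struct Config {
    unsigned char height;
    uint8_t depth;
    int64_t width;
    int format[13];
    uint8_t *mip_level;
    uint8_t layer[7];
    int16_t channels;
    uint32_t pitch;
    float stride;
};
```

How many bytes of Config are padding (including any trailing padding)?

@0: height [1B, align 1] → 1
@1: depth [1B, align 1] → 2
+6 pad (align 8)
@8: width [8B, align 8] → 16
@16: format [52B, align 4] → 68
+4 pad (align 8)
@72: mip_level [8B, align 8] → 80
@80: layer [7B, align 1] → 87
+1 pad (align 2)
@88: channels [2B, align 2] → 90
+2 pad (align 4)
@92: pitch [4B, align 4] → 96
@96: stride [4B, align 4] → 100
+4 tail pad (align 8)
size 104, align 8
data bytes 87, size 104 → padding 17

17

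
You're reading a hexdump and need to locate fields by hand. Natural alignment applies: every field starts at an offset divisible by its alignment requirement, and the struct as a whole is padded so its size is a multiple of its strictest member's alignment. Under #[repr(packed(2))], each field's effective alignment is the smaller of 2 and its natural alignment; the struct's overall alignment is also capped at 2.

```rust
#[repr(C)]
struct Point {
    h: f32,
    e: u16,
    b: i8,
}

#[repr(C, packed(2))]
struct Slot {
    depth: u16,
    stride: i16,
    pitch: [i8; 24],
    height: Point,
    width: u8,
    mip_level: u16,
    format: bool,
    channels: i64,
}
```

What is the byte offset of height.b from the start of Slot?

Point: h at 0 (size 4, align 4) → ends 4; e at 4 (size 2, align 2) → ends 6; b at 6 (size 1, align 1) → ends 7; tail pad 1 to reach multiple of 4; total 8 bytes, alignment 4
depth at 0 (size 2, align 2) → ends 2
stride at 2 (size 2, align 2) → ends 4
pitch at 4 (size 24, align 1) → ends 28
height at 28 (size 8, align 2) → ends 36
within Point: b at 6
28 + 6 = 34

34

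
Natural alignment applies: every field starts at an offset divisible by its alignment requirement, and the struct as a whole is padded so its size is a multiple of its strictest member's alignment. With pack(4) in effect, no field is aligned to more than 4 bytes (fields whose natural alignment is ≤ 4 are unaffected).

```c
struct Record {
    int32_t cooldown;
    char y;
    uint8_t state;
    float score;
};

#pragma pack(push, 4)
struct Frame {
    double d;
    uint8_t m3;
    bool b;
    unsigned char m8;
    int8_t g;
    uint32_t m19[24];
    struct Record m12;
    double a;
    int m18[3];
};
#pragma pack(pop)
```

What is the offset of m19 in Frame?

12

Record: cooldown at 0 (size 4, align 4) → ends 4; y at 4 (size 1, align 1) → ends 5; state at 5 (size 1, align 1) → ends 6; pad 2 to align 4 for score; score at 8 (size 4, align 4) → ends 12; total 12 bytes, alignment 4
d at 0 (size 8, align 4) → ends 8
m3 at 8 (size 1, align 1) → ends 9
b at 9 (size 1, align 1) → ends 10
m8 at 10 (size 1, align 1) → ends 11
g at 11 (size 1, align 1) → ends 12
m19 at 12 (size 96, align 4) → ends 108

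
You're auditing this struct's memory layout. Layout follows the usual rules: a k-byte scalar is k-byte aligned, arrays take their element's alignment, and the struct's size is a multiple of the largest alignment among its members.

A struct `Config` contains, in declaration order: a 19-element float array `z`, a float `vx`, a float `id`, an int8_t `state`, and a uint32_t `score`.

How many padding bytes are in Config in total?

3

0..76  z  (76B, 4-aligned)
76..80  vx  (4B, 4-aligned)
80..84  id  (4B, 4-aligned)
84..85  state  (1B, 1-aligned)
85..88  -- padding (3B)
88..92  score  (4B, 4-aligned)
sizeof = 92, alignof = 4
data bytes 89, size 92 → padding 3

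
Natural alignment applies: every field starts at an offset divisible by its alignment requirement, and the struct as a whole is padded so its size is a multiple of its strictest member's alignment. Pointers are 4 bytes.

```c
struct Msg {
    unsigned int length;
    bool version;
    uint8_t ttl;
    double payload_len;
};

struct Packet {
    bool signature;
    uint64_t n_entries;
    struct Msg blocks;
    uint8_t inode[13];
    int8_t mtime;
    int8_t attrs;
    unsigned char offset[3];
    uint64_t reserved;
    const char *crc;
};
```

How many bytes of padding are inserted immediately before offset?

Msg: length at 0 (size 4, align 4) → ends 4; version at 4 (size 1, align 1) → ends 5; ttl at 5 (size 1, align 1) → ends 6; pad 2 to align 8 for payload_len; payload_len at 8 (size 8, align 8) → ends 16; total 16 bytes, alignment 8
signature at 0 (size 1, align 1) → ends 1
pad 7 to align 8 for n_entries
n_entries at 8 (size 8, align 8) → ends 16
blocks at 16 (size 16, align 8) → ends 32
inode at 32 (size 13, align 1) → ends 45
mtime at 45 (size 1, align 1) → ends 46
attrs at 46 (size 1, align 1) → ends 47
offset at 47 (size 3, align 1) → ends 50

0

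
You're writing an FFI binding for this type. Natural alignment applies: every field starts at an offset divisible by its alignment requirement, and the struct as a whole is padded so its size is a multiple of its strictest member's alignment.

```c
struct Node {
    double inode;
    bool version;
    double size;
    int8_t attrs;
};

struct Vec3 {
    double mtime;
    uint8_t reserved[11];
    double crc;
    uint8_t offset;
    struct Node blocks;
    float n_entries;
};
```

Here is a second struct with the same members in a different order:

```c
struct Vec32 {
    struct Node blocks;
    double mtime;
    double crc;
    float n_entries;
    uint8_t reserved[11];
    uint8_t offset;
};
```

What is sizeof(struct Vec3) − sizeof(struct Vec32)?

Node: 0..8  inode  (8B, 8-aligned); 8..9  version  (1B, 1-aligned); 9..16  -- padding (7B); 16..24  size  (8B, 8-aligned); 24..25  attrs  (1B, 1-aligned); 25..32  -- tail padding (7B); sizeof = 32, alignof = 8
0..8  mtime  (8B, 8-aligned)
8..19  reserved  (11B, 1-aligned)
19..24  -- padding (5B)
24..32  crc  (8B, 8-aligned)
32..33  offset  (1B, 1-aligned)
33..40  -- padding (7B)
40..72  blocks  (32B, 8-aligned)
72..76  n_entries  (4B, 4-aligned)
76..80  -- tail padding (4B)
sizeof = 80, alignof = 8
— Vec32 —
0..32  blocks  (32B, 8-aligned)
32..40  mtime  (8B, 8-aligned)
40..48  crc  (8B, 8-aligned)
48..52  n_entries  (4B, 4-aligned)
52..63  reserved  (11B, 1-aligned)
63..64  offset  (1B, 1-aligned)
sizeof = 64, alignof = 8
80 − 64 = 16

16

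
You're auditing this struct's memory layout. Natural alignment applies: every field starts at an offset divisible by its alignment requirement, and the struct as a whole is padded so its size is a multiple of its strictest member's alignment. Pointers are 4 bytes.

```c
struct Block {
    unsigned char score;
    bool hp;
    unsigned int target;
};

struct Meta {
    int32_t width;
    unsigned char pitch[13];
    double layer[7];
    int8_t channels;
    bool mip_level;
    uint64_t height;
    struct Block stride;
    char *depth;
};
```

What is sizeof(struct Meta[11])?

1232

Block: 0..1  score  (1B, 1-aligned); 1..2  hp  (1B, 1-aligned); 2..4  -- padding (2B); 4..8  target  (4B, 4-aligned); sizeof = 8, alignof = 4
0..4  width  (4B, 4-aligned)
4..17  pitch  (13B, 1-aligned)
17..24  -- padding (7B)
24..80  layer  (56B, 8-aligned)
80..81  channels  (1B, 1-aligned)
81..82  mip_level  (1B, 1-aligned)
82..88  -- padding (6B)
88..96  height  (8B, 8-aligned)
96..104  stride  (8B, 4-aligned)
104..108  depth  (4B, 4-aligned)
108..112  -- tail padding (4B)
sizeof = 112, alignof = 8
array of 11: 11 × 112 = 1232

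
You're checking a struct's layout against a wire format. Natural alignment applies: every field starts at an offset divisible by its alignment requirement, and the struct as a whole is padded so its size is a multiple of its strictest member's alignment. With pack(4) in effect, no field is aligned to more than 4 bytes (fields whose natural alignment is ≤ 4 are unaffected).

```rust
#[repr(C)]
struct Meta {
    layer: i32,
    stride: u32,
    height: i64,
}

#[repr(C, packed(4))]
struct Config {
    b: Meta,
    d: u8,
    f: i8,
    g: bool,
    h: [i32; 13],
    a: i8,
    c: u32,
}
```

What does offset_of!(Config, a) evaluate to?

Meta: 0..4  layer  (4B, 4-aligned); 4..8  stride  (4B, 4-aligned); 8..16  height  (8B, 8-aligned); sizeof = 16, alignof = 8
0..16  b  (16B, 4-aligned)
16..17  d  (1B, 1-aligned)
17..18  f  (1B, 1-aligned)
18..19  g  (1B, 1-aligned)
19..20  -- padding (1B)
20..72  h  (52B, 4-aligned)
72..73  a  (1B, 1-aligned)

72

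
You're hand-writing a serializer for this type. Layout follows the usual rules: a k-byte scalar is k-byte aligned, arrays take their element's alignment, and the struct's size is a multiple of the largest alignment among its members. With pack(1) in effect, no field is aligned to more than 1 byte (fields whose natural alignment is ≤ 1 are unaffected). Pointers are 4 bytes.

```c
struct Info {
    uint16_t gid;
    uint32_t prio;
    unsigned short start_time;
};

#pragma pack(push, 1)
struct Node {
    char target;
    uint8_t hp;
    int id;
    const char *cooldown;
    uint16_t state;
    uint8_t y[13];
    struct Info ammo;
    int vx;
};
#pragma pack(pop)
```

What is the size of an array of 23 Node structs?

Info: 0..2  gid  (2B, 2-aligned); 2..4  -- padding (2B); 4..8  prio  (4B, 4-aligned); 8..10  start_time  (2B, 2-aligned); 10..12  -- tail padding (2B); sizeof = 12, alignof = 4
0..1  target  (1B, 1-aligned)
1..2  hp  (1B, 1-aligned)
2..6  id  (4B, 1-aligned)
6..10  cooldown  (4B, 1-aligned)
10..12  state  (2B, 1-aligned)
12..25  y  (13B, 1-aligned)
25..37  ammo  (12B, 1-aligned)
37..41  vx  (4B, 1-aligned)
sizeof = 41, alignof = 1
array of 23: 23 × 41 = 943

943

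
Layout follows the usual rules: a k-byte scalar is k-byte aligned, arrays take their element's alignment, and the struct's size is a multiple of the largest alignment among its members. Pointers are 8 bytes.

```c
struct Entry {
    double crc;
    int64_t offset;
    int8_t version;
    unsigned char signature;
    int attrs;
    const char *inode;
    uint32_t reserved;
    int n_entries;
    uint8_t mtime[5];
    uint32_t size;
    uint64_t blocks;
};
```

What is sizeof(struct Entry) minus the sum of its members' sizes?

crc at 0 (size 8, align 8) → ends 8
offset at 8 (size 8, align 8) → ends 16
version at 16 (size 1, align 1) → ends 17
signature at 17 (size 1, align 1) → ends 18
pad 2 to align 4 for attrs
attrs at 20 (size 4, align 4) → ends 24
inode at 24 (size 8, align 8) → ends 32
reserved at 32 (size 4, align 4) → ends 36
n_entries at 36 (size 4, align 4) → ends 40
mtime at 40 (size 5, align 1) → ends 45
pad 3 to align 4 for size
size at 48 (size 4, align 4) → ends 52
pad 4 to align 8 for blocks
blocks at 56 (size 8, align 8) → ends 64
total 64 bytes, alignment 8
data bytes 55, size 64 → padding 9

9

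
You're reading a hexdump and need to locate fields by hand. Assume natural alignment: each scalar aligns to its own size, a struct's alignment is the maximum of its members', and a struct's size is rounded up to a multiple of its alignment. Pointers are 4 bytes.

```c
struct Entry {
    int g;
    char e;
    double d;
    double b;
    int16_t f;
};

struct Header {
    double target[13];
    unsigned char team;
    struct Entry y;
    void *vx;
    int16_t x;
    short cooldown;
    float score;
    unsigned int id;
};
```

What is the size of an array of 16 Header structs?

Entry: g at 0 (size 4, align 4) → ends 4; e at 4 (size 1, align 1) → ends 5; pad 3 to align 8 for d; d at 8 (size 8, align 8) → ends 16; b at 16 (size 8, align 8) → ends 24; f at 24 (size 2, align 2) → ends 26; tail pad 6 to reach multiple of 8; total 32 bytes, alignment 8
target at 0 (size 104, align 8) → ends 104
team at 104 (size 1, align 1) → ends 105
pad 7 to align 8 for y
y at 112 (size 32, align 8) → ends 144
vx at 144 (size 4, align 4) → ends 148
x at 148 (size 2, align 2) → ends 150
cooldown at 150 (size 2, align 2) → ends 152
score at 152 (size 4, align 4) → ends 156
id at 156 (size 4, align 4) → ends 160
total 160 bytes, alignment 8
array of 16: 16 × 160 = 2560

2560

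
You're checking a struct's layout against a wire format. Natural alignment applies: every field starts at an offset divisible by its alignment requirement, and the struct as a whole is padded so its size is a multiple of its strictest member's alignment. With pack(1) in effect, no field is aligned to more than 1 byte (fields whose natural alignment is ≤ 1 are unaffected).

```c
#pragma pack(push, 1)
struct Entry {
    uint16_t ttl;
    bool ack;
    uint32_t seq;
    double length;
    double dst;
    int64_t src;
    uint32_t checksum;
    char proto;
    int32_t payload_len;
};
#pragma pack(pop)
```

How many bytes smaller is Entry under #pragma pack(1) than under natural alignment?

8

natural layout:
  @0: ttl [2B, align 2] → 2
  @2: ack [1B, align 1] → 3
  +1 pad (align 4)
  @4: seq [4B, align 4] → 8
  @8: length [8B, align 8] → 16
  @16: dst [8B, align 8] → 24
  @24: src [8B, align 8] → 32
  @32: checksum [4B, align 4] → 36
  @36: proto [1B, align 1] → 37
  +3 pad (align 4)
  @40: payload_len [4B, align 4] → 44
  +4 tail pad (align 8)
  size 48, align 8
packed(1) layout:
  @0: ttl [2B, align 1] → 2
  @2: ack [1B, align 1] → 3
  @3: seq [4B, align 1] → 7
  @7: length [8B, align 1] → 15
  @15: dst [8B, align 1] → 23
  @23: src [8B, align 1] → 31
  @31: checksum [4B, align 1] → 35
  @35: proto [1B, align 1] → 36
  @36: payload_len [4B, align 1] → 40
  size 40, align 1
48 − 40 = 8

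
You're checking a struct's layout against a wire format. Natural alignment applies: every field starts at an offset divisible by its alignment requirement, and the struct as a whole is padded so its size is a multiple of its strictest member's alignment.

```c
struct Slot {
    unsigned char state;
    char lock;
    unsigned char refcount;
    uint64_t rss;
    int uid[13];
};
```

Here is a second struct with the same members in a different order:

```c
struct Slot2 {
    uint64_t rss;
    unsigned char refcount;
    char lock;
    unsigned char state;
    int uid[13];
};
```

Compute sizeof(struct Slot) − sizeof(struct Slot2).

8

@0: state [1B, align 1] → 1
@1: lock [1B, align 1] → 2
@2: refcount [1B, align 1] → 3
+5 pad (align 8)
@8: rss [8B, align 8] → 16
@16: uid [52B, align 4] → 68
+4 tail pad (align 8)
size 72, align 8
— Slot2 —
@0: rss [8B, align 8] → 8
@8: refcount [1B, align 1] → 9
@9: lock [1B, align 1] → 10
@10: state [1B, align 1] → 11
+1 pad (align 4)
@12: uid [52B, align 4] → 64
size 64, align 8
72 − 64 = 8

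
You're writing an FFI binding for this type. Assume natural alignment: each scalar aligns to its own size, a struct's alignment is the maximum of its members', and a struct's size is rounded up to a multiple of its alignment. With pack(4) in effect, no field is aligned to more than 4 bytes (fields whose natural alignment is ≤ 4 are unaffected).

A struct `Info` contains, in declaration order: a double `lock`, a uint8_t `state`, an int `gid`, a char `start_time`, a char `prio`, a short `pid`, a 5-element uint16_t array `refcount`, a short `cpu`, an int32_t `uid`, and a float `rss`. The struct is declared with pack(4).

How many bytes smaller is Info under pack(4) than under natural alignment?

0

natural layout:
  lock at 0 (size 8, align 8) → ends 8
  state at 8 (size 1, align 1) → ends 9
  pad 3 to align 4 for gid
  gid at 12 (size 4, align 4) → ends 16
  start_time at 16 (size 1, align 1) → ends 17
  prio at 17 (size 1, align 1) → ends 18
  pid at 18 (size 2, align 2) → ends 20
  refcount at 20 (size 10, align 2) → ends 30
  cpu at 30 (size 2, align 2) → ends 32
  uid at 32 (size 4, align 4) → ends 36
  rss at 36 (size 4, align 4) → ends 40
  total 40 bytes, alignment 8
packed(4) layout:
  lock at 0 (size 8, align 4) → ends 8
  state at 8 (size 1, align 1) → ends 9
  pad 3 to align 4 for gid
  gid at 12 (size 4, align 4) → ends 16
  start_time at 16 (size 1, align 1) → ends 17
  prio at 17 (size 1, align 1) → ends 18
  pid at 18 (size 2, align 2) → ends 20
  refcount at 20 (size 10, align 2) → ends 30
  cpu at 30 (size 2, align 2) → ends 32
  uid at 32 (size 4, align 4) → ends 36
  rss at 36 (size 4, align 4) → ends 40
  total 40 bytes, alignment 4
40 − 40 = 0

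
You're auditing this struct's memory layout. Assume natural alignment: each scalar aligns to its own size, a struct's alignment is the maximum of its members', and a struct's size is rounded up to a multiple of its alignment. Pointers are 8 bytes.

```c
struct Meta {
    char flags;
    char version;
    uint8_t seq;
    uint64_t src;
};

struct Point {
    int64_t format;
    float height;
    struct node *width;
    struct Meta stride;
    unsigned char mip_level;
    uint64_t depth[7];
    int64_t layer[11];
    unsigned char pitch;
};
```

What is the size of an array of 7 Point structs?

1400

Meta: flags at 0 (size 1, align 1) → ends 1; version at 1 (size 1, align 1) → ends 2; seq at 2 (size 1, align 1) → ends 3; pad 5 to align 8 for src; src at 8 (size 8, align 8) → ends 16; total 16 bytes, alignment 8
format at 0 (size 8, align 8) → ends 8
height at 8 (size 4, align 4) → ends 12
pad 4 to align 8 for width
width at 16 (size 8, align 8) → ends 24
stride at 24 (size 16, align 8) → ends 40
mip_level at 40 (size 1, align 1) → ends 41
pad 7 to align 8 for depth
depth at 48 (size 56, align 8) → ends 104
layer at 104 (size 88, align 8) → ends 192
pitch at 192 (size 1, align 1) → ends 193
tail pad 7 to reach multiple of 8
total 200 bytes, alignment 8
array of 7: 7 × 200 = 1400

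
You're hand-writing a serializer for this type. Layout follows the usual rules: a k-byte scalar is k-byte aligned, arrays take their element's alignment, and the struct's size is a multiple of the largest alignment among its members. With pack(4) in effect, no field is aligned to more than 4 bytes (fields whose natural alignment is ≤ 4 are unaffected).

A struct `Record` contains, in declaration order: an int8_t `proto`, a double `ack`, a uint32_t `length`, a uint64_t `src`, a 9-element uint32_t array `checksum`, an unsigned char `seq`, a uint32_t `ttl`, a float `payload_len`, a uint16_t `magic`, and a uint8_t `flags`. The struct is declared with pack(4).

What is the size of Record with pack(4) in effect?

@0: proto [1B, align 1] → 1
+3 pad (align 4)
@4: ack [8B, align 4] → 12
@12: length [4B, align 4] → 16
@16: src [8B, align 4] → 24
@24: checksum [36B, align 4] → 60
@60: seq [1B, align 1] → 61
+3 pad (align 4)
@64: ttl [4B, align 4] → 68
@68: payload_len [4B, align 4] → 72
@72: magic [2B, align 2] → 74
@74: flags [1B, align 1] → 75
+1 tail pad (align 4)
size 76, align 4

76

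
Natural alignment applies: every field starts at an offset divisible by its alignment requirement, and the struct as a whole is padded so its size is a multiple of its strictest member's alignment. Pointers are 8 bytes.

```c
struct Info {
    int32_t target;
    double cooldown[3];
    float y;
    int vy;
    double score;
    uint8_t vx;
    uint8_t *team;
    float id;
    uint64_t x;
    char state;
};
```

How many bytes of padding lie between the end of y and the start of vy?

0

0..4  target  (4B, 4-aligned)
4..8  -- padding (4B)
8..32  cooldown  (24B, 8-aligned)
32..36  y  (4B, 4-aligned)
36..40  vy  (4B, 4-aligned)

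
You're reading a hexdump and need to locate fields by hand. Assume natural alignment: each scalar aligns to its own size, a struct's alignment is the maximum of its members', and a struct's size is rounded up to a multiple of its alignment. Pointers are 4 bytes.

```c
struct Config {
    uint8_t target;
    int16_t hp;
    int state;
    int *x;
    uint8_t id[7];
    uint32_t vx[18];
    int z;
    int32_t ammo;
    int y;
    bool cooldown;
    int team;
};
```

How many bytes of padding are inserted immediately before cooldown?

0

target at 0 (size 1, align 1) → ends 1
pad 1 to align 2 for hp
hp at 2 (size 2, align 2) → ends 4
state at 4 (size 4, align 4) → ends 8
x at 8 (size 4, align 4) → ends 12
id at 12 (size 7, align 1) → ends 19
pad 1 to align 4 for vx
vx at 20 (size 72, align 4) → ends 92
z at 92 (size 4, align 4) → ends 96
ammo at 96 (size 4, align 4) → ends 100
y at 100 (size 4, align 4) → ends 104
cooldown at 104 (size 1, align 1) → ends 105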